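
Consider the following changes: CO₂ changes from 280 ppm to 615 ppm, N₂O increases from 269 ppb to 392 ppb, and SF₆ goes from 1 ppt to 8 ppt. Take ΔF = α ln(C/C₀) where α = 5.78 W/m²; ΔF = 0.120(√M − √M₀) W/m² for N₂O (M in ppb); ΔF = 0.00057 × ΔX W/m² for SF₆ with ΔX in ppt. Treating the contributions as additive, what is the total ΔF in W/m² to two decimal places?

ΔF = 4.96 W/m²

CO₂: 5.78 × ln(615/280) = 5.78 × ln(2.19643) = 5.78 × 0.78683 = 4.5479 W/m².
N₂O: 0.120 × (√392 − √269) = 0.120 × (19.7990 − 16.4012) = 0.120 × 3.3978 = 0.4077 W/m².
SF₆: ΔF = 0.00057 × (8 − 1) = 0.00057 × 7 = 0.0040 W/m².
Total ΔF = 4.5479 + 0.4077 + 0.0040 = 4.9596 W/m².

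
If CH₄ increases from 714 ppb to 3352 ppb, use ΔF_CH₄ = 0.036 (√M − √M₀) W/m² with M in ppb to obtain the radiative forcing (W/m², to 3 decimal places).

CH₄: 0.036 × (√3352 − √714) = 0.036 × (57.8965 − 26.7208) = 0.036 × 31.1757 = 1.1223 W/m².

ΔF = 1.122 W/m²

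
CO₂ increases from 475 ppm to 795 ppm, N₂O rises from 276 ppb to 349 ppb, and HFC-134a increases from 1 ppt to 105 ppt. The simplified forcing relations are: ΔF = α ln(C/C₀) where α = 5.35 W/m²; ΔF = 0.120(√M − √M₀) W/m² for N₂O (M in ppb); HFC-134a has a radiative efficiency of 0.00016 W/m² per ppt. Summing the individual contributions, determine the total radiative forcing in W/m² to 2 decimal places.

CO₂: 5.35 × ln(795/475) = 5.35 × ln(1.67368) = 5.35 × 0.51502 = 2.7554 W/m².
N₂O: 0.120 × (√349 − √276) = 0.120 × (18.6815 − 16.6132) = 0.120 × 2.0683 = 0.2482 W/m².
HFC-134a: ΔF = 0.00016 × (105 − 1) = 0.00016 × 104 = 0.0166 W/m².
Total ΔF = 2.7554 + 0.2482 + 0.0166 = 3.0202 W/m².

ΔF = 3.02 W/m²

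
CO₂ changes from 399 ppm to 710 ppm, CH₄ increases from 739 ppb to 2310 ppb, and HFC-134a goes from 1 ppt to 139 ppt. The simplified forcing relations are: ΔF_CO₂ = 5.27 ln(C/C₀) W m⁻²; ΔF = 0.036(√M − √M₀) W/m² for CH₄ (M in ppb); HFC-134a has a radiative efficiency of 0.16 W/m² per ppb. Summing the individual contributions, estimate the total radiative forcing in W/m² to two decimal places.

CO₂: 5.27 × ln(710/399) = 5.27 × ln(1.77945) = 5.27 × 0.57630 = 3.0371 W/m².
CH₄: 0.036 × (√2310 − √739) = 0.036 × (48.0625 − 27.1846) = 0.036 × 20.8779 = 0.7516 W/m².
HFC-134a: Δ = 139 − 1 = 138 ppt = 0.138 ppb; ΔF = 0.16 × 0.138 = 0.0221 W/m².
Total ΔF = 3.0371 + 0.7516 + 0.0221 = 3.8108 W/m².

ΔF = 3.81 W/m²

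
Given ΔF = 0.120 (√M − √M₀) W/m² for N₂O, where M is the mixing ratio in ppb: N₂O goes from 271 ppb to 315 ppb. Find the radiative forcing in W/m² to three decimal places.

ΔF = 0.154 W/m²

N₂O: 0.120 × (√315 − √271) = 0.120 × (17.7482 − 16.4621) = 0.120 × 1.2861 = 0.1543 W/m².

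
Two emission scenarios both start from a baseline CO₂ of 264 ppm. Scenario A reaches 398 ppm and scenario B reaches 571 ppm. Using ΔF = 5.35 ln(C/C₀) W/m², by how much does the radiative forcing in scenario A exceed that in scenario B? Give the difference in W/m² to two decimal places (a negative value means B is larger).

ΔF_A = 5.35 ln(398/264) = 5.35 × 0.41050 = 2.1962 W/m².
ΔF_B = 5.35 ln(571/264) = 5.35 × 0.77144 = 4.1272 W/m².
Difference: 2.1962 − 4.1272 = -1.9310 W/m².

ΔF_A − ΔF_B = -1.93 W/m²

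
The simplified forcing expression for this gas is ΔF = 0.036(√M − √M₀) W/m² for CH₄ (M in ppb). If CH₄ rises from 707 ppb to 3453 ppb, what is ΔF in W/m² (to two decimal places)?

ΔF = 1.16 W/m²

CH₄: 0.036 × (√3453 − √707) = 0.036 × (58.7622 − 26.5895) = 0.036 × 32.1727 = 1.1582 W/m².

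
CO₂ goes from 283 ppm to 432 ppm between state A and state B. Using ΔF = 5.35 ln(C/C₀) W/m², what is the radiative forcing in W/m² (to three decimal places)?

CO₂ absorption bands are partially saturated, so forcing scales with the logarithm of the concentration ratio.
CO₂: 5.35 × ln(432/283) = 5.35 × ln(1.52650) = 5.35 × 0.42298 = 2.2629 W/m².

ΔF = 2.263 W/m²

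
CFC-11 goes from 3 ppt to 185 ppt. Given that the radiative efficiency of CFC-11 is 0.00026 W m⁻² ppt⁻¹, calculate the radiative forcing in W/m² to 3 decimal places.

ΔF = 0.047 W/m²

CFC-11: ΔF = 0.00026 × (185 − 3) = 0.00026 × 182 = 0.0473 W/m².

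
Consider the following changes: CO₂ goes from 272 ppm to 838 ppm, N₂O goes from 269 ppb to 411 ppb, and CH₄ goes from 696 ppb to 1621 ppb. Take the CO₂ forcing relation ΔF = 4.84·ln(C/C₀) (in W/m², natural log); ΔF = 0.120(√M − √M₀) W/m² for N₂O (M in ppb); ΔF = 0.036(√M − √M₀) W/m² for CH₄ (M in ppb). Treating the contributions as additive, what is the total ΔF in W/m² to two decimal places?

CO₂: 4.84 × ln(838/272) = 4.84 × ln(3.08088) = 4.84 × 1.12522 = 5.4461 W/m².
N₂O: 0.120 × (√411 − √269) = 0.120 × (20.2731 − 16.4012) = 0.120 × 3.8719 = 0.4646 W/m².
CH₄: 0.036 × (√1621 − √696) = 0.036 × (40.2616 − 26.3818) = 0.036 × 13.8798 = 0.4997 W/m².
Total ΔF = 5.4461 + 0.4646 + 0.4997 = 6.4104 W/m².

ΔF = 6.41 W/m²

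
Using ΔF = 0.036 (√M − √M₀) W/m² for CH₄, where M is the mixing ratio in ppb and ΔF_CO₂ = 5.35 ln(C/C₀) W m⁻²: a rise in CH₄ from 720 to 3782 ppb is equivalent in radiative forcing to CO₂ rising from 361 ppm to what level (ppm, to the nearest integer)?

CH₄ forcing: 0.036 × (√3782 − √720) = 0.036 × (61.4980 − 26.8328) = 0.036 × 34.6652 = 1.24795 W/m².
Set 5.35 ln(C/361) = 1.24795: ln(C/361) = 1.24795/5.35 = 0.23326, so C = 361 × e^0.23326 = 361 × 1.26271 = 455.84 ppm.

C ≈ 456 ppm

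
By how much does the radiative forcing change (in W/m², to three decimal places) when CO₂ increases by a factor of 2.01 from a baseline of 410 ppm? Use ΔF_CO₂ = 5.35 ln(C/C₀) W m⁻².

ΔF = 3.735 W/m²

ΔF = 5.35 × ln(2.01) = 5.35 × 0.69813 = 3.7350 W/m².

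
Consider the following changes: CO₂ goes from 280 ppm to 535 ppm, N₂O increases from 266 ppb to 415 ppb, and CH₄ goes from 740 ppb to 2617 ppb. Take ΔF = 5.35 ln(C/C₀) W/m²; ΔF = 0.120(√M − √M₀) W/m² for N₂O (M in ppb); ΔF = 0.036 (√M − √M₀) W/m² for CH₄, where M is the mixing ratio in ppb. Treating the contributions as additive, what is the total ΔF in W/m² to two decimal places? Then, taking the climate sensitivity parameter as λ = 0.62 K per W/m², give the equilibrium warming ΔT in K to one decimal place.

ΔF = 4.81 W/m²; ΔT = 3.0 K

CO₂: 5.35 × ln(535/280) = 5.35 × ln(1.91071) = 5.35 × 0.64747 = 3.4640 W/m².
N₂O: 0.120 × (√415 − √266) = 0.120 × (20.3715 − 16.3095) = 0.120 × 4.0620 = 0.4874 W/m².
CH₄: 0.036 × (√2617 − √740) = 0.036 × (51.1566 − 27.2029) = 0.036 × 23.9537 = 0.8623 W/m².
Total ΔF = 3.4640 + 0.4874 + 0.8623 = 4.8137 W/m².
ΔT = λ ΔF = 0.62 × 4.81 = 2.9822 K.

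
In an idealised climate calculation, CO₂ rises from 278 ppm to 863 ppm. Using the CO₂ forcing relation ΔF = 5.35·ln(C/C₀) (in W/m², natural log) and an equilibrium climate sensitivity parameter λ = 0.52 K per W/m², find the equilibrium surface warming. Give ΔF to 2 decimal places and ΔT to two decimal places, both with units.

ΔF = 6.06 W/m²; ΔT = 3.15 K

CO₂: 5.35 × ln(863/278) = 5.35 × ln(3.10432) = 5.35 × 1.13279 = 6.0604 W/m².
ΔT = λ ΔF = 0.52 × 6.06 = 3.1512 K.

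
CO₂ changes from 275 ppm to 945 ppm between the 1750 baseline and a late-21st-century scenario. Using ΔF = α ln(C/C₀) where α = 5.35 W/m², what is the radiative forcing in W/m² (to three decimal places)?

ΔF = 6.604 W/m²

CO₂: 5.35 × ln(945/275) = 5.35 × ln(3.43636) = 5.35 × 1.23441 = 6.6041 W/m².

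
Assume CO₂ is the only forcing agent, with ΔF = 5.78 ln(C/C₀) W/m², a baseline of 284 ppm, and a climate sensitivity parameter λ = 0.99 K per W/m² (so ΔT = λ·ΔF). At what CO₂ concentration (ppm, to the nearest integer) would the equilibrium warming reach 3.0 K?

C ≈ 480 ppm

Required forcing: ΔF = ΔT/λ = 3.0/0.99 = 3.0303 W/m².
Then ln(C/284) = ΔF/5.78 = 3.0303/5.78 = 0.52427.
So C = 284 × e^0.52427 = 284 × 1.68923 = 479.74 ppm.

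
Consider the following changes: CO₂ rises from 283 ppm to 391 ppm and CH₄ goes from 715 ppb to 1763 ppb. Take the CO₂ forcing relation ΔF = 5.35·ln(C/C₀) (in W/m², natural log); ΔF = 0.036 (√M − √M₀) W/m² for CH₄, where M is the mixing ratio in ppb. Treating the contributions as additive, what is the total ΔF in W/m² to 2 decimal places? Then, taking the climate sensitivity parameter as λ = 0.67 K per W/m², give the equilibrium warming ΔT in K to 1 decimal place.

ΔF = 2.28 W/m²; ΔT = 1.5 K

CO₂: 5.35 × ln(391/283) = 5.35 × ln(1.38163) = 5.35 × 0.32326 = 1.7294 W/m².
CH₄: 0.036 × (√1763 − √715) = 0.036 × (41.9881 − 26.7395) = 0.036 × 15.2486 = 0.5489 W/m².
Total ΔF = 1.7294 + 0.5489 = 2.2783 W/m².
ΔT = λ ΔF = 0.67 × 2.28 = 1.5276 K.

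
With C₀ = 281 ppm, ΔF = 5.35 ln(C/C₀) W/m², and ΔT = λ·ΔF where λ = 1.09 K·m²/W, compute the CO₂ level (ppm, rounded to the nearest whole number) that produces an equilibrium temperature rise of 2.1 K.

Required forcing: ΔF = ΔT/λ = 2.1/1.09 = 1.9266 W/m².
Then ln(C/281) = ΔF/5.35 = 1.9266/5.35 = 0.36011.
So C = 281 × e^0.36011 = 281 × 1.43349 = 402.81 ppm.

C ≈ 403 ppm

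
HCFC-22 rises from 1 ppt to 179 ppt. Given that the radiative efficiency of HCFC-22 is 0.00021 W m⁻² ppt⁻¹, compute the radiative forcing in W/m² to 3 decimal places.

HCFC-22: ΔF = 0.00021 × (179 − 1) = 0.00021 × 178 = 0.0374 W/m².

ΔF = 0.037 W/m²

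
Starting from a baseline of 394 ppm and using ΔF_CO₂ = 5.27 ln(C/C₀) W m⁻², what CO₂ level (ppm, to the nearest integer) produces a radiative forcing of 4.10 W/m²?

C ≈ 858 ppm

Set 5.27 ln(C/394) = 4.10, so ln(C/394) = 4.10/5.27 = 0.77799.
Then C/394 = e^0.77799 = 2.17709, giving C = 394 × 2.17709 = 857.77 ppm.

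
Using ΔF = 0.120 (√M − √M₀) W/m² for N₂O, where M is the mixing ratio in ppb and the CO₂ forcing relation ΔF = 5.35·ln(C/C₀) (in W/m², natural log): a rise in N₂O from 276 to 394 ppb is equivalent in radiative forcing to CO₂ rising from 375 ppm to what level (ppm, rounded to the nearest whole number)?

N₂O forcing: 0.120 × (√394 − √276) = 0.120 × (19.8494 − 16.6132) = 0.120 × 3.2362 = 0.38834 W/m².
Set 5.35 ln(C/375) = 0.38834: ln(C/375) = 0.38834/5.35 = 0.07259, so C = 375 × e^0.07259 = 375 × 1.07529 = 403.23 ppm.

C ≈ 403 ppm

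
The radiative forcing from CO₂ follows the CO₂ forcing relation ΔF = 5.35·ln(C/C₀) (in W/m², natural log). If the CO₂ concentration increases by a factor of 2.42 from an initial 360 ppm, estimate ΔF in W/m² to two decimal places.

ΔF = 5.35 × ln(2.42) = 5.35 × 0.88377 = 4.7282 W/m².

ΔF = 4.73 W/m²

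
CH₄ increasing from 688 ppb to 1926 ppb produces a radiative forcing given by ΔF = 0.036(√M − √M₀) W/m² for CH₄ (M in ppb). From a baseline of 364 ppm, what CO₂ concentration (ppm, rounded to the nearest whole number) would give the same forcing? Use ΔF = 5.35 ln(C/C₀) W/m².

CH₄ forcing: 0.036 × (√1926 − √688) = 0.036 × (43.8862 − 26.2298) = 0.036 × 17.6564 = 0.63563 W/m².
Set 5.35 ln(C/364) = 0.63563: ln(C/364) = 0.63563/5.35 = 0.11881, so C = 364 × e^0.11881 = 364 × 1.12616 = 409.92 ppm.

C ≈ 410 ppm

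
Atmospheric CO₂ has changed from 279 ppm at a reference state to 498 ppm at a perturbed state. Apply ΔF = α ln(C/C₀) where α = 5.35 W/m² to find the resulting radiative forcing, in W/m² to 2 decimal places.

ΔF = 3.10 W/m²

CO₂ absorption bands are partially saturated, so forcing scales with the logarithm of the concentration ratio.
CO₂: 5.35 × ln(498/279) = 5.35 × ln(1.78495) = 5.35 × 0.57939 = 3.0997 W/m².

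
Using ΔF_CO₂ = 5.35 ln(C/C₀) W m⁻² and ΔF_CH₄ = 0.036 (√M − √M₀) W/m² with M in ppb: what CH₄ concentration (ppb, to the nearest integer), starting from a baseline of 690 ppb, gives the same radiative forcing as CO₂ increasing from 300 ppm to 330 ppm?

CO₂ forcing: 5.35 × ln(330/300) = 5.35 × 0.095310 = 0.50991 W/m².
Set 0.036(√M − √690) = 0.50991: √M = 0.50991/0.036 + √690 = 14.1642 + 26.2679 = 40.4321.
M = (40.4321)² = 1634.75 ppb.

M ≈ 1635 ppb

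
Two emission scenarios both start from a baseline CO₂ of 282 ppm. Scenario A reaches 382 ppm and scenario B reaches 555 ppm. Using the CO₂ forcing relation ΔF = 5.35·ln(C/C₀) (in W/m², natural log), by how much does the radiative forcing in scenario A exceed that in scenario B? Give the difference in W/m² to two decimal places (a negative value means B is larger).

ΔF_A = 5.35 ln(382/282) = 5.35 × 0.30351 = 1.6238 W/m².
ΔF_B = 5.35 ln(555/282) = 5.35 × 0.67706 = 3.6223 W/m².
Difference: 1.6238 − 3.6223 = -1.9985 W/m².

ΔF_A − ΔF_B = -2.00 W/m²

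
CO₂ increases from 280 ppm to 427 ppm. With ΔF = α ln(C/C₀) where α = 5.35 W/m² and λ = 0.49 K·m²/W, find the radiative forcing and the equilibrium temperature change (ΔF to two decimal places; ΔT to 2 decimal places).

ΔF = 2.26 W/m²; ΔT = 1.11 K

CO₂: 5.35 × ln(427/280) = 5.35 × ln(1.52500) = 5.35 × 0.42199 = 2.2576 W/m².
ΔT = λ ΔF = 0.49 × 2.26 = 1.1074 K.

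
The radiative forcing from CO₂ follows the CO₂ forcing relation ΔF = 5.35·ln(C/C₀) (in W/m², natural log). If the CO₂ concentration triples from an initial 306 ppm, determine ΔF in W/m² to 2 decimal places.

ΔF = 5.35 × ln(3) = 5.35 × 1.09861 = 5.8776 W/m².

ΔF = 5.88 W/m²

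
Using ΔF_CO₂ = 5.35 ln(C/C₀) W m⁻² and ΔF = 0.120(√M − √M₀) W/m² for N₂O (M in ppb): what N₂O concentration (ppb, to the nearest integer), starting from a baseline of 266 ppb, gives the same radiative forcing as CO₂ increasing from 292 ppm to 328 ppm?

CO₂ forcing: 5.35 × ln(328/292) = 5.35 × 0.116260 = 0.62199 W/m².
Set 0.120(√M − √266) = 0.62199: √M = 0.62199/0.120 + √266 = 5.1833 + 16.3095 = 21.4928.
M = (21.4928)² = 461.94 ppb.

M ≈ 462 ppb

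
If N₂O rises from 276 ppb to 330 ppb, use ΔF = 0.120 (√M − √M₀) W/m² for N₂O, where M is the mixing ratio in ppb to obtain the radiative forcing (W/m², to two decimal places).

N₂O: 0.120 × (√330 − √276) = 0.120 × (18.1659 − 16.6132) = 0.120 × 1.5527 = 0.1863 W/m².

ΔF = 0.19 W/m²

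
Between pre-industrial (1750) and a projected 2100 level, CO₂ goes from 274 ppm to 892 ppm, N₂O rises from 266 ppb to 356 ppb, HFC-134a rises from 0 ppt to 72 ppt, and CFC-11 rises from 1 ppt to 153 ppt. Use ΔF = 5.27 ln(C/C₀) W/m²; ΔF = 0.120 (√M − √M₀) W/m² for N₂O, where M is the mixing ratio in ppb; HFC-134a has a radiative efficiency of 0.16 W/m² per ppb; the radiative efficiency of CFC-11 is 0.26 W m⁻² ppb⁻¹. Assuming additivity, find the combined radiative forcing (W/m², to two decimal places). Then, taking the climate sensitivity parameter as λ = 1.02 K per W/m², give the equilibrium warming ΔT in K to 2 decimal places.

CO₂: 5.27 × ln(892/274) = 5.27 × ln(3.25547) = 5.27 × 1.18034 = 6.2204 W/m².
N₂O: 0.120 × (√356 − √266) = 0.120 × (18.8680 − 16.3095) = 0.120 × 2.5585 = 0.3070 W/m².
HFC-134a: Δ = 72 − 0 = 72 ppt = 0.072 ppb; ΔF = 0.16 × 0.072 = 0.0115 W/m².
CFC-11: Δ = 153 − 1 = 152 ppt = 0.152 ppb; ΔF = 0.26 × 0.152 = 0.0395 W/m².
Total ΔF = 6.2204 + 0.3070 + 0.0115 + 0.0395 = 6.5784 W/m².
ΔT = λ ΔF = 1.02 × 6.58 = 6.7116 K.

ΔF = 6.58 W/m²; ΔT = 6.71 K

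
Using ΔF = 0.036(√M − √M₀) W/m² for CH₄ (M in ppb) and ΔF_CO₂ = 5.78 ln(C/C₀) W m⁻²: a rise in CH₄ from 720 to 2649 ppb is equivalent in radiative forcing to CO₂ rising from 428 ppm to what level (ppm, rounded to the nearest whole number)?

CH₄ forcing: 0.036 × (√2649 − √720) = 0.036 × (51.4684 − 26.8328) = 0.036 × 24.6356 = 0.88688 W/m².
Set 5.78 ln(C/428) = 0.88688: ln(C/428) = 0.88688/5.78 = 0.15344, so C = 428 × e^0.15344 = 428 × 1.16584 = 498.98 ppm.

C ≈ 499 ppm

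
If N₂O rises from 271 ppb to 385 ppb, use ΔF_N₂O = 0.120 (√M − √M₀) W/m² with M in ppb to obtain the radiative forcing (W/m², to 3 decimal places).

ΔF = 0.379 W/m²

N₂O: 0.120 × (√385 − √271) = 0.120 × (19.6214 − 16.4621) = 0.120 × 3.1593 = 0.3791 W/m².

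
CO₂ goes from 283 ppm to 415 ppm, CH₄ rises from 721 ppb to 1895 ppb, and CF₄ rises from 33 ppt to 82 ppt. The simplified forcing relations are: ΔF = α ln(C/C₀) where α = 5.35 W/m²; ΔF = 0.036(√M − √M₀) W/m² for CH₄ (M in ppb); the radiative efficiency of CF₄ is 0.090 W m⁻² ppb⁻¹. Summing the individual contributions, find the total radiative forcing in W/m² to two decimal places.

ΔF = 2.65 W/m²

CO₂: 5.35 × ln(415/283) = 5.35 × ln(1.46643) = 5.35 × 0.38283 = 2.0481 W/m².
CH₄: 0.036 × (√1895 − √721) = 0.036 × (43.5316 − 26.8514) = 0.036 × 16.6802 = 0.6005 W/m².
CF₄: Δ = 82 − 33 = 49 ppt = 0.049 ppb; ΔF = 0.090 × 0.049 = 0.0044 W/m².
Total ΔF = 2.0481 + 0.6005 + 0.0044 = 2.6530 W/m².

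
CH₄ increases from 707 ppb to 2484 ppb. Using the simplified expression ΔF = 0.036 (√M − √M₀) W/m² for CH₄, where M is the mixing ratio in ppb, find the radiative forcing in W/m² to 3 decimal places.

CH₄: 0.036 × (√2484 − √707) = 0.036 × (49.8397 − 26.5895) = 0.036 × 23.2502 = 0.8370 W/m².

ΔF = 0.837 W/m²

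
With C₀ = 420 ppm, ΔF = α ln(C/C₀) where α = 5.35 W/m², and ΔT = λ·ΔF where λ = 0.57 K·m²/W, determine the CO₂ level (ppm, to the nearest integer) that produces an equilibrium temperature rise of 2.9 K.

C ≈ 1087 ppm

Required forcing: ΔF = ΔT/λ = 2.9/0.57 = 5.0877 W/m².
Then ln(C/420) = ΔF/5.35 = 5.0877/5.35 = 0.95097.
So C = 420 × e^0.95097 = 420 × 2.58822 = 1087.05 ppm.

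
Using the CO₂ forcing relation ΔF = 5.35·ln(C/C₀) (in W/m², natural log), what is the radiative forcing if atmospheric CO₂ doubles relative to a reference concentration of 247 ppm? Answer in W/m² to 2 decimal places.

Because the forcing depends only on the ratio C/C₀, the initial concentration does not enter.
ΔF = 5.35 × ln(2) = 5.35 × 0.69315 = 3.7084 W/m².

ΔF = 3.71 W/m²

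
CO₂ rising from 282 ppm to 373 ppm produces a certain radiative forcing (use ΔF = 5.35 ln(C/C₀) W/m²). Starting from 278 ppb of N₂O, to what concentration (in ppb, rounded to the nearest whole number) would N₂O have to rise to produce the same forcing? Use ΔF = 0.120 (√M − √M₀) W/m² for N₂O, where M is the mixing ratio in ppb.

CO₂ forcing: 5.35 × ln(373/282) = 5.35 × 0.279671 = 1.49624 W/m².
Set 0.120(√M − √278) = 1.49624: √M = 1.49624/0.120 + √278 = 12.4687 + 16.6733 = 29.1420.
M = (29.1420)² = 849.26 ppb.

M ≈ 849 ppb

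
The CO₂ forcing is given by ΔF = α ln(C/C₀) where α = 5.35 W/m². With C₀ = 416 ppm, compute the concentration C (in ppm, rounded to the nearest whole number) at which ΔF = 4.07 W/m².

C ≈ 890 ppm

Set 5.35 ln(C/416) = 4.07, so ln(C/416) = 4.07/5.35 = 0.76075.
Then C/416 = e^0.76075 = 2.13988, giving C = 416 × 2.13988 = 890.19 ppm.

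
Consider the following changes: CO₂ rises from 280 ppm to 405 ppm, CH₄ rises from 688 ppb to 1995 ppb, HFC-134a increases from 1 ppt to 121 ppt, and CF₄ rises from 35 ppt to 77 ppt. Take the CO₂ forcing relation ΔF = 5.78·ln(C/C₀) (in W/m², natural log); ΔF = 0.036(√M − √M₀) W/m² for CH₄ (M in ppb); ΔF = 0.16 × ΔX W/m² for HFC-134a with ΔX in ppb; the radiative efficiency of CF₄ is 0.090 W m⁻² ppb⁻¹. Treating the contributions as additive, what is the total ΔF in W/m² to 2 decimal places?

ΔF = 2.82 W/m²

CO₂: 5.78 × ln(405/280) = 5.78 × ln(1.44643) = 5.78 × 0.36910 = 2.1334 W/m².
CH₄: 0.036 × (√1995 − √688) = 0.036 × (44.6654 − 26.2298) = 0.036 × 18.4356 = 0.6637 W/m².
HFC-134a: Δ = 121 − 1 = 120 ppt = 0.120 ppb; ΔF = 0.16 × 0.120 = 0.0192 W/m².
CF₄: Δ = 77 − 35 = 42 ppt = 0.042 ppb; ΔF = 0.090 × 0.042 = 0.0038 W/m².
Total ΔF = 2.1334 + 0.6637 + 0.0192 + 0.0038 = 2.8201 W/m².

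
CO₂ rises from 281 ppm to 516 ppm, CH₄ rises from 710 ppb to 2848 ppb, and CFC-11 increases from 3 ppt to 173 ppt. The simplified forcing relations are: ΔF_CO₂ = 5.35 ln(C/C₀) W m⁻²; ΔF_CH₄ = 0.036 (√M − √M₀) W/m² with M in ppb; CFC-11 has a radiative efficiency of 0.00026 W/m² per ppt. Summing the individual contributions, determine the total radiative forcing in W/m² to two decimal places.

ΔF = 4.26 W/m²

CO₂: 5.35 × ln(516/281) = 5.35 × ln(1.83630) = 5.35 × 0.60775 = 3.2515 W/m².
CH₄: 0.036 × (√2848 − √710) = 0.036 × (53.3667 − 26.6458) = 0.036 × 26.7209 = 0.9620 W/m².
CFC-11: ΔF = 0.00026 × (173 − 3) = 0.00026 × 170 = 0.0442 W/m².
Total ΔF = 3.2515 + 0.9620 + 0.0442 = 4.2577 W/m².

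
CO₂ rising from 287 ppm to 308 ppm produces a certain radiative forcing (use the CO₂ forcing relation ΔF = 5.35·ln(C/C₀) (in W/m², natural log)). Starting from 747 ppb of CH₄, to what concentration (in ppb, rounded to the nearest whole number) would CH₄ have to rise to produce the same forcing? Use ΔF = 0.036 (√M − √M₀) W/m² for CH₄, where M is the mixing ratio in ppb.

M ≈ 1431 ppb

CO₂ forcing: 5.35 × ln(308/287) = 5.35 × 0.070618 = 0.37781 W/m².
Set 0.036(√M − √747) = 0.37781: √M = 0.37781/0.036 + √747 = 10.4947 + 27.3313 = 37.8260.
M = (37.8260)² = 1430.81 ppb.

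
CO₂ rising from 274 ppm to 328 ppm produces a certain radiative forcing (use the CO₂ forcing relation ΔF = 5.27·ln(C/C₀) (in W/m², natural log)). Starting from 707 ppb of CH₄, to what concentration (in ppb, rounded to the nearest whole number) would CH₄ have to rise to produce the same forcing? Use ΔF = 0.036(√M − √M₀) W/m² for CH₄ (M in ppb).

CO₂ forcing: 5.27 × ln(328/274) = 5.27 × 0.179886 = 0.94800 W/m².
Set 0.036(√M − √707) = 0.94800: √M = 0.94800/0.036 + √707 = 26.3333 + 26.5895 = 52.9228.
M = (52.9228)² = 2800.82 ppb.

M ≈ 2801 ppb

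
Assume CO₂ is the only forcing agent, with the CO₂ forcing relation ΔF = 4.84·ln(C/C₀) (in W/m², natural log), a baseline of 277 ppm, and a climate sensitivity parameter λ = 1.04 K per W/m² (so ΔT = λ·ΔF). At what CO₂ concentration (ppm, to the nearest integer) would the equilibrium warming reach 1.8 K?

C ≈ 396 ppm

Required forcing: ΔF = ΔT/λ = 1.8/1.04 = 1.7308 W/m².
Then ln(C/277) = ΔF/4.84 = 1.7308/4.84 = 0.35760.
So C = 277 × e^0.35760 = 277 × 1.42989 = 396.08 ppm.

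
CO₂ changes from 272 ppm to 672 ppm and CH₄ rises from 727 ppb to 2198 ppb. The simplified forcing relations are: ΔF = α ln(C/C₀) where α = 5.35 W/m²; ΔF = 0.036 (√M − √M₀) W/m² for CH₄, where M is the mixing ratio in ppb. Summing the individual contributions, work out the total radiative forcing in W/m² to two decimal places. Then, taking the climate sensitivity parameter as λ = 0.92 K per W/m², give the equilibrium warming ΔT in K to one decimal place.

CO₂: 5.35 × ln(672/272) = 5.35 × ln(2.47059) = 5.35 × 0.90446 = 4.8389 W/m².
CH₄: 0.036 × (√2198 − √727) = 0.036 × (46.8828 − 26.9629) = 0.036 × 19.9199 = 0.7171 W/m².
Total ΔF = 4.8389 + 0.7171 = 5.5560 W/m².
ΔT = λ ΔF = 0.92 × 5.56 = 5.1152 K.

ΔF = 5.56 W/m²; ΔT = 5.1 K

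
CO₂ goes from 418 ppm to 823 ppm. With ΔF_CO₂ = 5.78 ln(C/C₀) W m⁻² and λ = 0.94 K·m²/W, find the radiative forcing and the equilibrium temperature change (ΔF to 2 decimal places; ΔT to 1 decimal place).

ΔF = 3.92 W/m²; ΔT = 3.7 K

CO₂: 5.78 × ln(823/418) = 5.78 × ln(1.96890) = 5.78 × 0.67748 = 3.9158 W/m².
ΔT = λ ΔF = 0.94 × 3.92 = 3.6848 K.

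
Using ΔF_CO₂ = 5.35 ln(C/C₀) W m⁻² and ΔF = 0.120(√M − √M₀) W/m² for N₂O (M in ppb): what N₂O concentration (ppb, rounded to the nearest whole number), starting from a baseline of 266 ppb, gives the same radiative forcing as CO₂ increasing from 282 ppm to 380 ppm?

M ≈ 877 ppb

CO₂ forcing: 5.35 × ln(380/282) = 5.35 × 0.298264 = 1.59571 W/m².
Set 0.120(√M − √266) = 1.59571: √M = 1.59571/0.120 + √266 = 13.2976 + 16.3095 = 29.6071.
M = (29.6071)² = 876.58 ppb.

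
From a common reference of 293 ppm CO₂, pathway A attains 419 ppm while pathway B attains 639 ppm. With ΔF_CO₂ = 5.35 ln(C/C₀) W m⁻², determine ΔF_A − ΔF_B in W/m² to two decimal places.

ΔF_A − ΔF_B = -2.26 W/m²

ΔF_A = 5.35 ln(419/293) = 5.35 × 0.35770 = 1.9137 W/m².
ΔF_B = 5.35 ln(639/293) = 5.35 × 0.77973 = 4.1716 W/m².
Difference: 1.9137 − 4.1716 = -2.2579 W/m².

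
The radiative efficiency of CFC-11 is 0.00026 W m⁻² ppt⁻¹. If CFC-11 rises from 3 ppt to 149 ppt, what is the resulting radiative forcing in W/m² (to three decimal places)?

ΔF = 0.038 W/m²

CFC-11: ΔF = 0.00026 × (149 − 3) = 0.00026 × 146 = 0.0380 W/m².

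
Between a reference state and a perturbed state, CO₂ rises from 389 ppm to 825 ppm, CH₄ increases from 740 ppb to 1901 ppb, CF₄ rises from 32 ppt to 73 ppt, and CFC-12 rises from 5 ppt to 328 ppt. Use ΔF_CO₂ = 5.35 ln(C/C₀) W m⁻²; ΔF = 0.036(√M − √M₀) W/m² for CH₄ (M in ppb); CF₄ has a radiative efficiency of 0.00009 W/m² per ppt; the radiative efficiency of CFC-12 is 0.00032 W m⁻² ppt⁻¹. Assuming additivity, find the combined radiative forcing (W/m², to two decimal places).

ΔF = 4.72 W/m²

CO₂: 5.35 × ln(825/389) = 5.35 × ln(2.12082) = 5.35 × 0.75180 = 4.0221 W/m².
CH₄: 0.036 × (√1901 − √740) = 0.036 × (43.6005 − 27.2029) = 0.036 × 16.3976 = 0.5903 W/m².
CF₄: ΔF = 0.00009 × (73 − 32) = 0.00009 × 41 = 0.0037 W/m².
CFC-12: ΔF = 0.00032 × (328 − 5) = 0.00032 × 323 = 0.1034 W/m².
Total ΔF = 4.0221 + 0.5903 + 0.0037 + 0.1034 = 4.7195 W/m².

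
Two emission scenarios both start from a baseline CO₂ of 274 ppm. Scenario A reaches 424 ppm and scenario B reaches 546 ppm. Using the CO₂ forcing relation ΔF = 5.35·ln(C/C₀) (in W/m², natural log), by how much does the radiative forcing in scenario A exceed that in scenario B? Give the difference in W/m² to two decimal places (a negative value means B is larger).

ΔF_A − ΔF_B = -1.35 W/m²

ΔF_A = 5.35 ln(424/274) = 5.35 × 0.43661 = 2.3359 W/m².
ΔF_B = 5.35 ln(546/274) = 5.35 × 0.68949 = 3.6888 W/m².
Difference: 2.3359 − 3.6888 = -1.3529 W/m².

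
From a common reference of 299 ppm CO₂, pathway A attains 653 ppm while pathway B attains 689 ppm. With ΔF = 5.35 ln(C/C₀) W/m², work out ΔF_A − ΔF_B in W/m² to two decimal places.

ΔF_A = 5.35 ln(653/299) = 5.35 × 0.78113 = 4.1790 W/m².
ΔF_B = 5.35 ln(689/299) = 5.35 × 0.83480 = 4.4662 W/m².
Difference: 4.1790 − 4.4662 = -0.2872 W/m².

ΔF_A − ΔF_B = -0.29 W/m²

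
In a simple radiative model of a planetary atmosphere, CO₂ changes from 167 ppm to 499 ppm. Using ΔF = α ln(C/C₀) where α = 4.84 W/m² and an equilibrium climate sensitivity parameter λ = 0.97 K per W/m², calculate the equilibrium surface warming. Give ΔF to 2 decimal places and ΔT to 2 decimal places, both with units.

CO₂: 4.84 × ln(499/167) = 4.84 × ln(2.98802) = 4.84 × 1.09461 = 5.2979 W/m².
ΔT = λ ΔF = 0.97 × 5.30 = 5.1410 K.

ΔF = 5.30 W/m²; ΔT = 5.14 K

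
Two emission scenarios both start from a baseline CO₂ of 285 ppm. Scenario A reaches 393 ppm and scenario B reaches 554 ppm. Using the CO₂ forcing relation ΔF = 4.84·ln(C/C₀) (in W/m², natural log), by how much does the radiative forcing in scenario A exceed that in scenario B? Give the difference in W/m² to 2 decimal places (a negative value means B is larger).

ΔF_A = 4.84 ln(393/285) = 4.84 × 0.32132 = 1.5552 W/m².
ΔF_B = 4.84 ln(554/285) = 4.84 × 0.66468 = 3.2171 W/m².
Difference: 1.5552 − 3.2171 = -1.6619 W/m².

ΔF_A − ΔF_B = -1.66 W/m²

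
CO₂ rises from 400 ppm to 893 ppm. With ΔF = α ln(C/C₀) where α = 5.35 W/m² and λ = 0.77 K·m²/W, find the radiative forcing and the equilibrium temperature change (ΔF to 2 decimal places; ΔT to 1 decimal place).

CO₂: 5.35 × ln(893/400) = 5.35 × ln(2.23250) = 5.35 × 0.80312 = 4.2967 W/m².
ΔT = λ ΔF = 0.77 × 4.30 = 3.3110 K.

ΔF = 4.30 W/m²; ΔT = 3.3 K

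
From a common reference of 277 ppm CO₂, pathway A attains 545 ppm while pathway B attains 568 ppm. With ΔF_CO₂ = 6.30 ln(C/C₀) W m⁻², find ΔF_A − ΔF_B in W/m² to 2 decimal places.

ΔF_A − ΔF_B = -0.26 W/m²

ΔF_A = 6.30 ln(545/277) = 6.30 × 0.67677 = 4.2637 W/m².
ΔF_B = 6.30 ln(568/277) = 6.30 × 0.71810 = 4.5240 W/m².
Difference: 4.2637 − 4.5240 = -0.2603 W/m².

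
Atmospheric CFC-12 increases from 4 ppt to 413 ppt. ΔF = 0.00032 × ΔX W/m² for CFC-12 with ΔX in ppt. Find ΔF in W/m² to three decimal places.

ΔF = 0.131 W/m²

CFC-12: ΔF = 0.00032 × (413 − 4) = 0.00032 × 409 = 0.1309 W/m².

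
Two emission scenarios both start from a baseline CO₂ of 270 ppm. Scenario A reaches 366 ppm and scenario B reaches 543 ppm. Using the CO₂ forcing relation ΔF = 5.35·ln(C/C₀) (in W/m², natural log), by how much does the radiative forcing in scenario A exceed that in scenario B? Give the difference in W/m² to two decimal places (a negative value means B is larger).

ΔF_A − ΔF_B = -2.11 W/m²

ΔF_A = 5.35 ln(366/270) = 5.35 × 0.30421 = 1.6275 W/m².
ΔF_B = 5.35 ln(543/270) = 5.35 × 0.69869 = 3.7380 W/m².
Difference: 1.6275 − 3.7380 = -2.1105 W/m².
(Equivalently, ΔF_A − ΔF_B = 5.35 ln(366/543) = 5.35 × -0.39448 = -2.1105 W/m².)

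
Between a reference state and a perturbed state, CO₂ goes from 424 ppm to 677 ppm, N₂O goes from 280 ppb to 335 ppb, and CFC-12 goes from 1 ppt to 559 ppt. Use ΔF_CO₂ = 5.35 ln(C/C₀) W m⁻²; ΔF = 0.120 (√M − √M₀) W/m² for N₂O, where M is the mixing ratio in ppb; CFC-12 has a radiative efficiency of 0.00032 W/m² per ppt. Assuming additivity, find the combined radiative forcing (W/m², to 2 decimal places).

ΔF = 2.87 W/m²

CO₂: 5.35 × ln(677/424) = 5.35 × ln(1.59670) = 5.35 × 0.46794 = 2.5035 W/m².
N₂O: 0.120 × (√335 − √280) = 0.120 × (18.3030 − 16.7332) = 0.120 × 1.5698 = 0.1884 W/m².
CFC-12: ΔF = 0.00032 × (559 − 1) = 0.00032 × 558 = 0.1786 W/m².
Total ΔF = 2.5035 + 0.1884 + 0.1786 = 2.8705 W/m².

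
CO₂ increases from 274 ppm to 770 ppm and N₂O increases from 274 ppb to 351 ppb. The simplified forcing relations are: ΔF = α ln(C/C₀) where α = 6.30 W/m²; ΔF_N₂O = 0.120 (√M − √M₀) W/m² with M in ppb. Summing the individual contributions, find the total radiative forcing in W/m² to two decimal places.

ΔF = 6.77 W/m²

CO₂: 6.30 × ln(770/274) = 6.30 × ln(2.81022) = 6.30 × 1.03326 = 6.5095 W/m².
N₂O: 0.120 × (√351 − √274) = 0.120 × (18.7350 − 16.5529) = 0.120 × 2.1821 = 0.2619 W/m².
Total ΔF = 6.5095 + 0.2619 = 6.7714 W/m².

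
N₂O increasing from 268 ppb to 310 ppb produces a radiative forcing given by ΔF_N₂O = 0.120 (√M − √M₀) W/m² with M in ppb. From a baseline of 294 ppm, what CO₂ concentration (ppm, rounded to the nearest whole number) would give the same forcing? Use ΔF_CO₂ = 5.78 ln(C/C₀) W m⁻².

C ≈ 302 ppm

N₂O forcing: 0.120 × (√310 − √268) = 0.120 × (17.6068 − 16.3707) = 0.120 × 1.2361 = 0.14833 W/m².
Set 5.78 ln(C/294) = 0.14833: ln(C/294) = 0.14833/5.78 = 0.02566, so C = 294 × e^0.02566 = 294 × 1.02599 = 301.64 ppm.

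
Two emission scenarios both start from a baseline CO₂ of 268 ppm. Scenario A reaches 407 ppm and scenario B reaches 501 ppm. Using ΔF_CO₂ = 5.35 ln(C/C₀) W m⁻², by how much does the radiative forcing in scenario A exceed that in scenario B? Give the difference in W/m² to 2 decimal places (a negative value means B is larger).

ΔF_A = 5.35 ln(407/268) = 5.35 × 0.41783 = 2.2354 W/m².
ΔF_B = 5.35 ln(501/268) = 5.35 × 0.62562 = 3.3471 W/m².
Difference: 2.2354 − 3.3471 = -1.1117 W/m².
(Equivalently, ΔF_A − ΔF_B = 5.35 ln(407/501) = 5.35 × -0.20779 = -1.1117 W/m².)

ΔF_A − ΔF_B = -1.11 W/m²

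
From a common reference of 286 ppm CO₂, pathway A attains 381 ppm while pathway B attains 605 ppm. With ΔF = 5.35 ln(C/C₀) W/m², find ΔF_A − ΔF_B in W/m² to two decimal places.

ΔF_A = 5.35 ln(381/286) = 5.35 × 0.28681 = 1.5344 W/m².
ΔF_B = 5.35 ln(605/286) = 5.35 × 0.74924 = 4.0084 W/m².
Difference: 1.5344 − 4.0084 = -2.4740 W/m².
(Equivalently, ΔF_A − ΔF_B = 5.35 ln(381/605) = 5.35 × -0.46243 = -2.4740 W/m².)

ΔF_A − ΔF_B = -2.47 W/m²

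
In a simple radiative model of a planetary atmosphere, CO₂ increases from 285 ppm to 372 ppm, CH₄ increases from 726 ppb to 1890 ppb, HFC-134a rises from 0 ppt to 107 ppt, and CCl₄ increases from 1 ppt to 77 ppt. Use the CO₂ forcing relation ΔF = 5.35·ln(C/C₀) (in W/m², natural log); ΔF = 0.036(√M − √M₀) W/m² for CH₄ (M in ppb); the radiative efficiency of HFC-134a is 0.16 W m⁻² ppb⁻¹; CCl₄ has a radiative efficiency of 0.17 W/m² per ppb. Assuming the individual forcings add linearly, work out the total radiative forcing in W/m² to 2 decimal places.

CO₂: 5.35 × ln(372/285) = 5.35 × ln(1.30526) = 5.35 × 0.26640 = 1.4252 W/m².
CH₄: 0.036 × (√1890 − √726) = 0.036 × (43.4741 − 26.9444) = 0.036 × 16.5297 = 0.5951 W/m².
HFC-134a: Δ = 107 − 0 = 107 ppt = 0.107 ppb; ΔF = 0.16 × 0.107 = 0.0171 W/m².
CCl₄: Δ = 77 − 1 = 76 ppt = 0.076 ppb; ΔF = 0.17 × 0.076 = 0.0129 W/m².
Total ΔF = 1.4252 + 0.5951 + 0.0171 + 0.0129 = 2.0503 W/m².

ΔF = 2.05 W/m²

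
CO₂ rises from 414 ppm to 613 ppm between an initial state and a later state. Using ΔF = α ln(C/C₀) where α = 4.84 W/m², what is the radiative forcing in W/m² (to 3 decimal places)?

ΔF = 1.900 W/m²

CO₂ absorption bands are partially saturated, so forcing scales with the logarithm of the concentration ratio.
CO₂: 4.84 × ln(613/414) = 4.84 × ln(1.48068) = 4.84 × 0.39250 = 1.8997 W/m².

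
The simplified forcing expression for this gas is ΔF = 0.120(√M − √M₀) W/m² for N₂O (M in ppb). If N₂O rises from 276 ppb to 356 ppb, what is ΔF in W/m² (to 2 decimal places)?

ΔF = 0.27 W/m²

N₂O: 0.120 × (√356 − √276) = 0.120 × (18.8680 − 16.6132) = 0.120 × 2.2548 = 0.2706 W/m².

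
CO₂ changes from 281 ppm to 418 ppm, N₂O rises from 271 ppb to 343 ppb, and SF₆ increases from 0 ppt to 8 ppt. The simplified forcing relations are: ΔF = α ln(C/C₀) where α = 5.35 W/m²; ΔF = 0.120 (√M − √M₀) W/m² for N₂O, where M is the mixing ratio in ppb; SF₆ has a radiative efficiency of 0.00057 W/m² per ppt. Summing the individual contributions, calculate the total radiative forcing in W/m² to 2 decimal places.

ΔF = 2.38 W/m²

CO₂: 5.35 × ln(418/281) = 5.35 × ln(1.48754) = 5.35 × 0.39712 = 2.1246 W/m².
N₂O: 0.120 × (√343 − √271) = 0.120 × (18.5203 − 16.4621) = 0.120 × 2.0582 = 0.2470 W/m².
SF₆: ΔF = 0.00057 × (8 − 0) = 0.00057 × 8 = 0.0046 W/m².
Total ΔF = 2.1246 + 0.2470 + 0.0046 = 2.3762 W/m².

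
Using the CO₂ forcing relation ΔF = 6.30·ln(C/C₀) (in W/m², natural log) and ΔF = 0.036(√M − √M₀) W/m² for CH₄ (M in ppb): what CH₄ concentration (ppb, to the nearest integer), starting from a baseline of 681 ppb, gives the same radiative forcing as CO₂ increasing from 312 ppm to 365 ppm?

M ≈ 2868 ppb

CO₂ forcing: 6.30 × ln(365/312) = 6.30 × 0.156894 = 0.98843 W/m².
Set 0.036(√M − √681) = 0.98843: √M = 0.98843/0.036 + √681 = 27.4564 + 26.0960 = 53.5524.
M = (53.5524)² = 2867.86 ppb.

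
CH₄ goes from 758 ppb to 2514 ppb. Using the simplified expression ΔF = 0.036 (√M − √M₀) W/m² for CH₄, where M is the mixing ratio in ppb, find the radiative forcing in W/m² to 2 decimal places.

ΔF = 0.81 W/m²

CH₄: 0.036 × (√2514 − √758) = 0.036 × (50.1398 − 27.5318) = 0.036 × 22.6080 = 0.8139 W/m².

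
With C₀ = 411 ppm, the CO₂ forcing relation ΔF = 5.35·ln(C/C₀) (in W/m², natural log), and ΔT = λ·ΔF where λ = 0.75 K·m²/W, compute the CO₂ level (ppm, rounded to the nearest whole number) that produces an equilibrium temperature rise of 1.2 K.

Required forcing: ΔF = ΔT/λ = 1.2/0.75 = 1.6000 W/m².
Then ln(C/411) = ΔF/5.35 = 1.6000/5.35 = 0.29907.
So C = 411 × e^0.29907 = 411 × 1.34860 = 554.27 ppm.

C ≈ 554 ppm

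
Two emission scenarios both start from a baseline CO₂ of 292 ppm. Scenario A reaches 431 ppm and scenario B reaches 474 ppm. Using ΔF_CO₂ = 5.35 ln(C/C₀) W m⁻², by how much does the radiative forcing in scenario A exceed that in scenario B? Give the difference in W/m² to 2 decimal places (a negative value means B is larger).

ΔF_A − ΔF_B = -0.51 W/m²

ΔF_A = 5.35 ln(431/292) = 5.35 × 0.38935 = 2.0830 W/m².
ΔF_B = 5.35 ln(474/292) = 5.35 × 0.48445 = 2.5918 W/m².
Difference: 2.0830 − 2.5918 = -0.5088 W/m².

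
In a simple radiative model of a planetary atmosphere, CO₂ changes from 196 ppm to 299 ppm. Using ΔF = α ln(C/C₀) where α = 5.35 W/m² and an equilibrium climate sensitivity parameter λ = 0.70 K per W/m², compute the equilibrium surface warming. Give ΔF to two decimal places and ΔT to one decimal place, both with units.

CO₂: 5.35 × ln(299/196) = 5.35 × ln(1.52551) = 5.35 × 0.42233 = 2.2595 W/m².
ΔT = λ ΔF = 0.70 × 2.26 = 1.5820 K.

ΔF = 2.26 W/m²; ΔT = 1.6 K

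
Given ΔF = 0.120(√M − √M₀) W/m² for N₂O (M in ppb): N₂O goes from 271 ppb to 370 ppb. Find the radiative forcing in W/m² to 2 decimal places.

N₂O: 0.120 × (√370 − √271) = 0.120 × (19.2354 − 16.4621) = 0.120 × 2.7733 = 0.3328 W/m².

ΔF = 0.33 W/m²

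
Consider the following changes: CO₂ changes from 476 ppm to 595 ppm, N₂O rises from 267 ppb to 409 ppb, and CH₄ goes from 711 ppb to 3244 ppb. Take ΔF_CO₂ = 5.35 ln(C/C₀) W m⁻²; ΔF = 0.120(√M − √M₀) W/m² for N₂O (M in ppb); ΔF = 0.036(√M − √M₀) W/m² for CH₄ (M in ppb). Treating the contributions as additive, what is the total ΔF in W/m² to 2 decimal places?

CO₂: 5.35 × ln(595/476) = 5.35 × ln(1.25000) = 5.35 × 0.22314 = 1.1938 W/m².
N₂O: 0.120 × (√409 − √267) = 0.120 × (20.2237 − 16.3401) = 0.120 × 3.8836 = 0.4660 W/m².
CH₄: 0.036 × (√3244 − √711) = 0.036 × (56.9561 − 26.6646) = 0.036 × 30.2915 = 1.0905 W/m².
Total ΔF = 1.1938 + 0.4660 + 1.0905 = 2.7503 W/m².

ΔF = 2.75 W/m²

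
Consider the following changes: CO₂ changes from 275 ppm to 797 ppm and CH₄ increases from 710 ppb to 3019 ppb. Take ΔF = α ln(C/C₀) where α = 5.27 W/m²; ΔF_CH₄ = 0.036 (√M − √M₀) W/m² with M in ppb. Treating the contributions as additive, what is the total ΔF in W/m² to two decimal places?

CO₂: 5.27 × ln(797/275) = 5.27 × ln(2.89818) = 5.27 × 1.06408 = 5.6077 W/m².
CH₄: 0.036 × (√3019 − √710) = 0.036 × (54.9454 − 26.6458) = 0.036 × 28.2996 = 1.0188 W/m².
Total ΔF = 5.6077 + 1.0188 = 6.6265 W/m².

ΔF = 6.63 W/m²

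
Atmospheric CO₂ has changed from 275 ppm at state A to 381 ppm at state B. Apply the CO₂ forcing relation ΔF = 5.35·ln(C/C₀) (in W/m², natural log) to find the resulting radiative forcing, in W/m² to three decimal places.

ΔF = 1.744 W/m²

CO₂ absorption bands are partially saturated, so forcing scales with the logarithm of the concentration ratio.
CO₂: 5.35 × ln(381/275) = 5.35 × ln(1.38545) = 5.35 × 0.32602 = 1.7442 W/m².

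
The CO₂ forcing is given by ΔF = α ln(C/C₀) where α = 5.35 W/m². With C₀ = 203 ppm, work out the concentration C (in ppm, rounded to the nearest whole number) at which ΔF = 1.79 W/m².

C ≈ 284 ppm

Set 5.35 ln(C/203) = 1.79, so ln(C/203) = 1.79/5.35 = 0.33458.
Then C/203 = e^0.33458 = 1.39735, giving C = 203 × 1.39735 = 283.66 ppm.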